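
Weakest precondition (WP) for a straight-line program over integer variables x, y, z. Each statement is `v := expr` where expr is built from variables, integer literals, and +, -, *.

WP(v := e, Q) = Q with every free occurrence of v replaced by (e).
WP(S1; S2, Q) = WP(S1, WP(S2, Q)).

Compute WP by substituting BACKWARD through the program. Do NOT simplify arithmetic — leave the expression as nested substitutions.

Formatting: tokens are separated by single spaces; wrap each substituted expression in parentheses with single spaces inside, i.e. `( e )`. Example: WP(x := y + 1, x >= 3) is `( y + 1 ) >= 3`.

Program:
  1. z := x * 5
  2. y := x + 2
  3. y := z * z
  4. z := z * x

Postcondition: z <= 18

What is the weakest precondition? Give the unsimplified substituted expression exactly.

post: z <= 18
stmt 4: z := z * x  -- replace 1 occurrence(s) of z with (z * x)
  => ( z * x ) <= 18
stmt 3: y := z * z  -- replace 0 occurrence(s) of y with (z * z)
  => ( z * x ) <= 18
stmt 2: y := x + 2  -- replace 0 occurrence(s) of y with (x + 2)
  => ( z * x ) <= 18
stmt 1: z := x * 5  -- replace 1 occurrence(s) of z with (x * 5)
  => ( ( x * 5 ) * x ) <= 18

Answer: ( ( x * 5 ) * x ) <= 18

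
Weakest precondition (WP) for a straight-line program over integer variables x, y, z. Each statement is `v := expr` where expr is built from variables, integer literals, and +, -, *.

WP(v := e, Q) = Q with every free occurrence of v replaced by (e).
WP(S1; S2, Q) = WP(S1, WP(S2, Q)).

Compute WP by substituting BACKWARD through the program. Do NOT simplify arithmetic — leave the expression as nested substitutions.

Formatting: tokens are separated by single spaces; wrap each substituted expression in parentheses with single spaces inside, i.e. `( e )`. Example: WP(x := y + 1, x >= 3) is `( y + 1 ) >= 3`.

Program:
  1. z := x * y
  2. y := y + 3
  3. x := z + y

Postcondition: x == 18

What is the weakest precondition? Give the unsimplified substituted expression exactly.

post: x == 18
stmt 3: x := z + y  -- replace 1 occurrence(s) of x with (z + y)
  => ( z + y ) == 18
stmt 2: y := y + 3  -- replace 1 occurrence(s) of y with (y + 3)
  => ( z + ( y + 3 ) ) == 18
stmt 1: z := x * y  -- replace 1 occurrence(s) of z with (x * y)
  => ( ( x * y ) + ( y + 3 ) ) == 18

Answer: ( ( x * y ) + ( y + 3 ) ) == 18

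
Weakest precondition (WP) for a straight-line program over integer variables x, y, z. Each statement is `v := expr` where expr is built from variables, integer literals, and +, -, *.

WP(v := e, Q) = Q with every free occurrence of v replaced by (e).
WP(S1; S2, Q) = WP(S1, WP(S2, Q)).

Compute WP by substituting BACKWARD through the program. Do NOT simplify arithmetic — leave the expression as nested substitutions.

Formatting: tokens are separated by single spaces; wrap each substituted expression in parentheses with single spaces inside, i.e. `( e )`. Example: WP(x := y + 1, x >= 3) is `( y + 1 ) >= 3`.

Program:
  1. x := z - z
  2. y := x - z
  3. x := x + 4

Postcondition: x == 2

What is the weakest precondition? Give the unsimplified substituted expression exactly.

Answer: ( ( z - z ) + 4 ) == 2

Derivation:
post: x == 2
stmt 3: x := x + 4  -- replace 1 occurrence(s) of x with (x + 4)
  => ( x + 4 ) == 2
stmt 2: y := x - z  -- replace 0 occurrence(s) of y with (x - z)
  => ( x + 4 ) == 2
stmt 1: x := z - z  -- replace 1 occurrence(s) of x with (z - z)
  => ( ( z - z ) + 4 ) == 2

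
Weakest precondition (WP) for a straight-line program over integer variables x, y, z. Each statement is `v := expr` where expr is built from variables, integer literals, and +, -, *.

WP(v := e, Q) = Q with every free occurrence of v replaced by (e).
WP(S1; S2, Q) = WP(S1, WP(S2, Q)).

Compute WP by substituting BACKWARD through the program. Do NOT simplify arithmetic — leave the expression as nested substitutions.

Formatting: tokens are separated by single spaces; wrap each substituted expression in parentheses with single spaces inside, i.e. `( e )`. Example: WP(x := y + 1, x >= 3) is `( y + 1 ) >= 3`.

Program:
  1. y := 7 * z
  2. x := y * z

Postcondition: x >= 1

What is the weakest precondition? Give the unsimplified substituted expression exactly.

post: x >= 1
stmt 2: x := y * z  -- replace 1 occurrence(s) of x with (y * z)
  => ( y * z ) >= 1
stmt 1: y := 7 * z  -- replace 1 occurrence(s) of y with (7 * z)
  => ( ( 7 * z ) * z ) >= 1

Answer: ( ( 7 * z ) * z ) >= 1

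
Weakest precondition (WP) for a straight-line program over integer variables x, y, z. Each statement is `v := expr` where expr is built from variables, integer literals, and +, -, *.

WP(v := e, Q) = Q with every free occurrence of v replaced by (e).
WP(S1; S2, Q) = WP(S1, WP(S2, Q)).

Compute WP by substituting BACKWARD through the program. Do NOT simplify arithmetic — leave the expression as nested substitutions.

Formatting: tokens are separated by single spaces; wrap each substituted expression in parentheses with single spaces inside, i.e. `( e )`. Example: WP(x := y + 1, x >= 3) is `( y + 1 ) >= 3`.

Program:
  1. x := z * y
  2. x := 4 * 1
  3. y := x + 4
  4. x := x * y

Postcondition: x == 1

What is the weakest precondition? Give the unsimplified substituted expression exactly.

Answer: ( ( 4 * 1 ) * ( ( 4 * 1 ) + 4 ) ) == 1

Derivation:
post: x == 1
stmt 4: x := x * y  -- replace 1 occurrence(s) of x with (x * y)
  => ( x * y ) == 1
stmt 3: y := x + 4  -- replace 1 occurrence(s) of y with (x + 4)
  => ( x * ( x + 4 ) ) == 1
stmt 2: x := 4 * 1  -- replace 2 occurrence(s) of x with (4 * 1)
  => ( ( 4 * 1 ) * ( ( 4 * 1 ) + 4 ) ) == 1
stmt 1: x := z * y  -- replace 0 occurrence(s) of x with (z * y)
  => ( ( 4 * 1 ) * ( ( 4 * 1 ) + 4 ) ) == 1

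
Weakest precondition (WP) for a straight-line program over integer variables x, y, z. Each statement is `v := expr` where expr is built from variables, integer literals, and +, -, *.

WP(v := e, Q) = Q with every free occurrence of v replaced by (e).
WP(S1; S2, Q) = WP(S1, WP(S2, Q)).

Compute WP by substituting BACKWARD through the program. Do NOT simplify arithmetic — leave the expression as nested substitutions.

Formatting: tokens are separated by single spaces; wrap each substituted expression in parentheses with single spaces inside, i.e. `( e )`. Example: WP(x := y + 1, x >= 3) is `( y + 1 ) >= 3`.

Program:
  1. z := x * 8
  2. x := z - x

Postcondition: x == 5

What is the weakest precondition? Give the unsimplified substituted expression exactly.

Answer: ( ( x * 8 ) - x ) == 5

Derivation:
post: x == 5
stmt 2: x := z - x  -- replace 1 occurrence(s) of x with (z - x)
  => ( z - x ) == 5
stmt 1: z := x * 8  -- replace 1 occurrence(s) of z with (x * 8)
  => ( ( x * 8 ) - x ) == 5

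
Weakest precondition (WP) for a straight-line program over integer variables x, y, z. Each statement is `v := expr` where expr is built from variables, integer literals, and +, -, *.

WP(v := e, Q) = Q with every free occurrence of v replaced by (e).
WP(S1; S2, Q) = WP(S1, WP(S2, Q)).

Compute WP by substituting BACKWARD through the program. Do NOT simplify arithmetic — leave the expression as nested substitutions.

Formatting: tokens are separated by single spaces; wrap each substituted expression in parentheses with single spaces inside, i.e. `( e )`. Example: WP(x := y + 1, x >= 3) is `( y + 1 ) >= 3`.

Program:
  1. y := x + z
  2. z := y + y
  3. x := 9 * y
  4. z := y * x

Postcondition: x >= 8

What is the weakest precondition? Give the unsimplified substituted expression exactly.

post: x >= 8
stmt 4: z := y * x  -- replace 0 occurrence(s) of z with (y * x)
  => x >= 8
stmt 3: x := 9 * y  -- replace 1 occurrence(s) of x with (9 * y)
  => ( 9 * y ) >= 8
stmt 2: z := y + y  -- replace 0 occurrence(s) of z with (y + y)
  => ( 9 * y ) >= 8
stmt 1: y := x + z  -- replace 1 occurrence(s) of y with (x + z)
  => ( 9 * ( x + z ) ) >= 8

Answer: ( 9 * ( x + z ) ) >= 8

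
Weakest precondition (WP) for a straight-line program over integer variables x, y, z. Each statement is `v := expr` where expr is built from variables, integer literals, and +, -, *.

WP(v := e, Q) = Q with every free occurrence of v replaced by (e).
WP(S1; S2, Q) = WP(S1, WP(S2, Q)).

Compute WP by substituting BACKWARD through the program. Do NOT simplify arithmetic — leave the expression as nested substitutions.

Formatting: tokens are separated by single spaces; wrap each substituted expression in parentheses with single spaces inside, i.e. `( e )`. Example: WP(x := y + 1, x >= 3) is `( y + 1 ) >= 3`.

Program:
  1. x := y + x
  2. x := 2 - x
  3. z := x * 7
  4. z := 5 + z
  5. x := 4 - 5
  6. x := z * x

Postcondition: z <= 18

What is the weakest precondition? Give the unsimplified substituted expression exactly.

Answer: ( 5 + ( ( 2 - ( y + x ) ) * 7 ) ) <= 18

Derivation:
post: z <= 18
stmt 6: x := z * x  -- replace 0 occurrence(s) of x with (z * x)
  => z <= 18
stmt 5: x := 4 - 5  -- replace 0 occurrence(s) of x with (4 - 5)
  => z <= 18
stmt 4: z := 5 + z  -- replace 1 occurrence(s) of z with (5 + z)
  => ( 5 + z ) <= 18
stmt 3: z := x * 7  -- replace 1 occurrence(s) of z with (x * 7)
  => ( 5 + ( x * 7 ) ) <= 18
stmt 2: x := 2 - x  -- replace 1 occurrence(s) of x with (2 - x)
  => ( 5 + ( ( 2 - x ) * 7 ) ) <= 18
stmt 1: x := y + x  -- replace 1 occurrence(s) of x with (y + x)
  => ( 5 + ( ( 2 - ( y + x ) ) * 7 ) ) <= 18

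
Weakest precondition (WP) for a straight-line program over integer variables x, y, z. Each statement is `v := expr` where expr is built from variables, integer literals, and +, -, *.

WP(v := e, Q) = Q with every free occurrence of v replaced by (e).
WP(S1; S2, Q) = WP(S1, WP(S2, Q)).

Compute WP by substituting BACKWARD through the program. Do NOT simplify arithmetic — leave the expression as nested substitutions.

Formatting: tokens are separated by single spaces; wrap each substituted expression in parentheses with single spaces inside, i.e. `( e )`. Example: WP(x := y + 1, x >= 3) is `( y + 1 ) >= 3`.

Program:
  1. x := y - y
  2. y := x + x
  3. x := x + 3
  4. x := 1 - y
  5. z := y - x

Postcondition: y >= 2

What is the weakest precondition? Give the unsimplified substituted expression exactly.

post: y >= 2
stmt 5: z := y - x  -- replace 0 occurrence(s) of z with (y - x)
  => y >= 2
stmt 4: x := 1 - y  -- replace 0 occurrence(s) of x with (1 - y)
  => y >= 2
stmt 3: x := x + 3  -- replace 0 occurrence(s) of x with (x + 3)
  => y >= 2
stmt 2: y := x + x  -- replace 1 occurrence(s) of y with (x + x)
  => ( x + x ) >= 2
stmt 1: x := y - y  -- replace 2 occurrence(s) of x with (y - y)
  => ( ( y - y ) + ( y - y ) ) >= 2

Answer: ( ( y - y ) + ( y - y ) ) >= 2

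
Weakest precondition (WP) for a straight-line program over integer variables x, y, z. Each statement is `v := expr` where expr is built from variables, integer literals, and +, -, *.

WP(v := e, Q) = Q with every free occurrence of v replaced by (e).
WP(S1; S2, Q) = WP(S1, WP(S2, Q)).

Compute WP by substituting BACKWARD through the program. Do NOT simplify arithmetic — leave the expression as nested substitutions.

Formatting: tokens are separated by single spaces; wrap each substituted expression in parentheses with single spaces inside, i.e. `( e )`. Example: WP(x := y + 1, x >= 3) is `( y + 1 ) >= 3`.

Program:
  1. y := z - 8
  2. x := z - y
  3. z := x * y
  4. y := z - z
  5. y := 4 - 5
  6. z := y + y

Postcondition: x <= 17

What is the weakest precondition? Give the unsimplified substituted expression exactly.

Answer: ( z - ( z - 8 ) ) <= 17

Derivation:
post: x <= 17
stmt 6: z := y + y  -- replace 0 occurrence(s) of z with (y + y)
  => x <= 17
stmt 5: y := 4 - 5  -- replace 0 occurrence(s) of y with (4 - 5)
  => x <= 17
stmt 4: y := z - z  -- replace 0 occurrence(s) of y with (z - z)
  => x <= 17
stmt 3: z := x * y  -- replace 0 occurrence(s) of z with (x * y)
  => x <= 17
stmt 2: x := z - y  -- replace 1 occurrence(s) of x with (z - y)
  => ( z - y ) <= 17
stmt 1: y := z - 8  -- replace 1 occurrence(s) of y with (z - 8)
  => ( z - ( z - 8 ) ) <= 17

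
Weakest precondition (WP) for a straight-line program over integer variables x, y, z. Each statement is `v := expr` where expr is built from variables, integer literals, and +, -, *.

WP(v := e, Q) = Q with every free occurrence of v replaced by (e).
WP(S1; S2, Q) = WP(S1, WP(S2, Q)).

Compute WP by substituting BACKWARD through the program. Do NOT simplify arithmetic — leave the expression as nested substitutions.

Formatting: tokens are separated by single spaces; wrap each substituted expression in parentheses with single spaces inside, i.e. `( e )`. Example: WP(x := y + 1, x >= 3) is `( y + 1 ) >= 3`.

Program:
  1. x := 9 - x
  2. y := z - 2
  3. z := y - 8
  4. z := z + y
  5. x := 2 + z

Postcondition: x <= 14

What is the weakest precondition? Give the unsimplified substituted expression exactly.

Answer: ( 2 + ( ( ( z - 2 ) - 8 ) + ( z - 2 ) ) ) <= 14

Derivation:
post: x <= 14
stmt 5: x := 2 + z  -- replace 1 occurrence(s) of x with (2 + z)
  => ( 2 + z ) <= 14
stmt 4: z := z + y  -- replace 1 occurrence(s) of z with (z + y)
  => ( 2 + ( z + y ) ) <= 14
stmt 3: z := y - 8  -- replace 1 occurrence(s) of z with (y - 8)
  => ( 2 + ( ( y - 8 ) + y ) ) <= 14
stmt 2: y := z - 2  -- replace 2 occurrence(s) of y with (z - 2)
  => ( 2 + ( ( ( z - 2 ) - 8 ) + ( z - 2 ) ) ) <= 14
stmt 1: x := 9 - x  -- replace 0 occurrence(s) of x with (9 - x)
  => ( 2 + ( ( ( z - 2 ) - 8 ) + ( z - 2 ) ) ) <= 14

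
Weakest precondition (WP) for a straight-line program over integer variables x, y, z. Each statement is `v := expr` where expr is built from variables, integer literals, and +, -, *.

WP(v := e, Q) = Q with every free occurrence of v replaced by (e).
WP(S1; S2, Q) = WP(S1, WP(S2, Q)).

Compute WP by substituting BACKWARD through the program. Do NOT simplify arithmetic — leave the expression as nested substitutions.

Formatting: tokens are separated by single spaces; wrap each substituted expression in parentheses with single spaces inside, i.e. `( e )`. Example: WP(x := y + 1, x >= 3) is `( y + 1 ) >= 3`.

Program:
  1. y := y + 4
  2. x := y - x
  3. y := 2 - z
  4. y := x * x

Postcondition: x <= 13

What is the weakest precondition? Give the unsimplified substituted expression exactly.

Answer: ( ( y + 4 ) - x ) <= 13

Derivation:
post: x <= 13
stmt 4: y := x * x  -- replace 0 occurrence(s) of y with (x * x)
  => x <= 13
stmt 3: y := 2 - z  -- replace 0 occurrence(s) of y with (2 - z)
  => x <= 13
stmt 2: x := y - x  -- replace 1 occurrence(s) of x with (y - x)
  => ( y - x ) <= 13
stmt 1: y := y + 4  -- replace 1 occurrence(s) of y with (y + 4)
  => ( ( y + 4 ) - x ) <= 13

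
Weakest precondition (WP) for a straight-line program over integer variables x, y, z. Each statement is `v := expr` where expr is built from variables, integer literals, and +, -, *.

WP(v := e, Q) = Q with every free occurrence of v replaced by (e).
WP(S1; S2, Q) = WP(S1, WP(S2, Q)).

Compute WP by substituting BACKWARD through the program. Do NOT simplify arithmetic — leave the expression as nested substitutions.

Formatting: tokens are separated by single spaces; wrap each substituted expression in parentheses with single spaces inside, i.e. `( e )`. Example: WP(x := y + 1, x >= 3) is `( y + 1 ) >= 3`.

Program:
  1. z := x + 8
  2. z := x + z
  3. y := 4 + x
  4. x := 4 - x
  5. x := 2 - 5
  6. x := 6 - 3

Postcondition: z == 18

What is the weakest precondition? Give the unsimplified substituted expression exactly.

Answer: ( x + ( x + 8 ) ) == 18

Derivation:
post: z == 18
stmt 6: x := 6 - 3  -- replace 0 occurrence(s) of x with (6 - 3)
  => z == 18
stmt 5: x := 2 - 5  -- replace 0 occurrence(s) of x with (2 - 5)
  => z == 18
stmt 4: x := 4 - x  -- replace 0 occurrence(s) of x with (4 - x)
  => z == 18
stmt 3: y := 4 + x  -- replace 0 occurrence(s) of y with (4 + x)
  => z == 18
stmt 2: z := x + z  -- replace 1 occurrence(s) of z with (x + z)
  => ( x + z ) == 18
stmt 1: z := x + 8  -- replace 1 occurrence(s) of z with (x + 8)
  => ( x + ( x + 8 ) ) == 18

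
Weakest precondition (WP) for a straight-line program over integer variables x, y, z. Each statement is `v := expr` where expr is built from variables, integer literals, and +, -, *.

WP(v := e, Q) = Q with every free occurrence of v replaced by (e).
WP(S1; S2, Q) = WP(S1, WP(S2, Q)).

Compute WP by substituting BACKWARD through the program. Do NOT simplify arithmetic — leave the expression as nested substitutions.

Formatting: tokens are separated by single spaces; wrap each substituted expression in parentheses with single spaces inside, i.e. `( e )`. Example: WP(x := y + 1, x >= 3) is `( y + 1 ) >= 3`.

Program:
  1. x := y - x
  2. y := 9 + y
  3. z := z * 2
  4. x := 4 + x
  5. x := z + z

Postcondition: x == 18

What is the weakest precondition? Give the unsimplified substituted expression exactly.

post: x == 18
stmt 5: x := z + z  -- replace 1 occurrence(s) of x with (z + z)
  => ( z + z ) == 18
stmt 4: x := 4 + x  -- replace 0 occurrence(s) of x with (4 + x)
  => ( z + z ) == 18
stmt 3: z := z * 2  -- replace 2 occurrence(s) of z with (z * 2)
  => ( ( z * 2 ) + ( z * 2 ) ) == 18
stmt 2: y := 9 + y  -- replace 0 occurrence(s) of y with (9 + y)
  => ( ( z * 2 ) + ( z * 2 ) ) == 18
stmt 1: x := y - x  -- replace 0 occurrence(s) of x with (y - x)
  => ( ( z * 2 ) + ( z * 2 ) ) == 18

Answer: ( ( z * 2 ) + ( z * 2 ) ) == 18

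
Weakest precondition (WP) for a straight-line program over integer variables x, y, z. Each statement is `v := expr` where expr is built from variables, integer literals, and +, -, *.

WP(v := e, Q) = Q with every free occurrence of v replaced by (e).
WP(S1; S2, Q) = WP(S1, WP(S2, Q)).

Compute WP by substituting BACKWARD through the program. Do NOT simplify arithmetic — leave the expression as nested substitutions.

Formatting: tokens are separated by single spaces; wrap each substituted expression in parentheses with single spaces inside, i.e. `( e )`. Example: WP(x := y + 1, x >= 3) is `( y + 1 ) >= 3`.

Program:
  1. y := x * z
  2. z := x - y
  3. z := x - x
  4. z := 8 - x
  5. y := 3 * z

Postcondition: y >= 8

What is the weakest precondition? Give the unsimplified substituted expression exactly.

post: y >= 8
stmt 5: y := 3 * z  -- replace 1 occurrence(s) of y with (3 * z)
  => ( 3 * z ) >= 8
stmt 4: z := 8 - x  -- replace 1 occurrence(s) of z with (8 - x)
  => ( 3 * ( 8 - x ) ) >= 8
stmt 3: z := x - x  -- replace 0 occurrence(s) of z with (x - x)
  => ( 3 * ( 8 - x ) ) >= 8
stmt 2: z := x - y  -- replace 0 occurrence(s) of z with (x - y)
  => ( 3 * ( 8 - x ) ) >= 8
stmt 1: y := x * z  -- replace 0 occurrence(s) of y with (x * z)
  => ( 3 * ( 8 - x ) ) >= 8

Answer: ( 3 * ( 8 - x ) ) >= 8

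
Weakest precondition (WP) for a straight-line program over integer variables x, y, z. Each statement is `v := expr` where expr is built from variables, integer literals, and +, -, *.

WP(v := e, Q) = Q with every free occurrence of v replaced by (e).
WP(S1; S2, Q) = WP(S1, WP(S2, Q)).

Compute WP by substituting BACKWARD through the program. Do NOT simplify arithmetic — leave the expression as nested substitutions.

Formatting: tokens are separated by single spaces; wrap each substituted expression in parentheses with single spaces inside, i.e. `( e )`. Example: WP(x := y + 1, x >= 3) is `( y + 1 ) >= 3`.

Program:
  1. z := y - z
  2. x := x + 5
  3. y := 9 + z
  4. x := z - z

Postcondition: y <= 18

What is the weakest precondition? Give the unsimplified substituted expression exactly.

Answer: ( 9 + ( y - z ) ) <= 18

Derivation:
post: y <= 18
stmt 4: x := z - z  -- replace 0 occurrence(s) of x with (z - z)
  => y <= 18
stmt 3: y := 9 + z  -- replace 1 occurrence(s) of y with (9 + z)
  => ( 9 + z ) <= 18
stmt 2: x := x + 5  -- replace 0 occurrence(s) of x with (x + 5)
  => ( 9 + z ) <= 18
stmt 1: z := y - z  -- replace 1 occurrence(s) of z with (y - z)
  => ( 9 + ( y - z ) ) <= 18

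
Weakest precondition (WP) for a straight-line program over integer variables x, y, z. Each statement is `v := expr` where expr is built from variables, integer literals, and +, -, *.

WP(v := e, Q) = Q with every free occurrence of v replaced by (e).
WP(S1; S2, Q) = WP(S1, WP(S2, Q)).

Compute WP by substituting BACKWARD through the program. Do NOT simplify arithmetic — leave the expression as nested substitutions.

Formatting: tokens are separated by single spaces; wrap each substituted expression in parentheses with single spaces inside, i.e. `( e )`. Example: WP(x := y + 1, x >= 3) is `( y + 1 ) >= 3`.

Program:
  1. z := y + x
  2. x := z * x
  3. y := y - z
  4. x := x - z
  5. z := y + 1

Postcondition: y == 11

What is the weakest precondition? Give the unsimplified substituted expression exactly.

Answer: ( y - ( y + x ) ) == 11

Derivation:
post: y == 11
stmt 5: z := y + 1  -- replace 0 occurrence(s) of z with (y + 1)
  => y == 11
stmt 4: x := x - z  -- replace 0 occurrence(s) of x with (x - z)
  => y == 11
stmt 3: y := y - z  -- replace 1 occurrence(s) of y with (y - z)
  => ( y - z ) == 11
stmt 2: x := z * x  -- replace 0 occurrence(s) of x with (z * x)
  => ( y - z ) == 11
stmt 1: z := y + x  -- replace 1 occurrence(s) of z with (y + x)
  => ( y - ( y + x ) ) == 11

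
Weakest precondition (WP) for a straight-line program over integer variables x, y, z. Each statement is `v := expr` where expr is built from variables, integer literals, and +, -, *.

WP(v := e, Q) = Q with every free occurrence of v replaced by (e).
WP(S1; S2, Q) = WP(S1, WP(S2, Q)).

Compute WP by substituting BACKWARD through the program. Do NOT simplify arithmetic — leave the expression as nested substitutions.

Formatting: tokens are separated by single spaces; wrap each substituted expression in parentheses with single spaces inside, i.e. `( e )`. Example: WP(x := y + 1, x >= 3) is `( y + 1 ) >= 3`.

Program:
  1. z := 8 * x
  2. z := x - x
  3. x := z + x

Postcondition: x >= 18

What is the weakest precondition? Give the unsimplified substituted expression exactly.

post: x >= 18
stmt 3: x := z + x  -- replace 1 occurrence(s) of x with (z + x)
  => ( z + x ) >= 18
stmt 2: z := x - x  -- replace 1 occurrence(s) of z with (x - x)
  => ( ( x - x ) + x ) >= 18
stmt 1: z := 8 * x  -- replace 0 occurrence(s) of z with (8 * x)
  => ( ( x - x ) + x ) >= 18

Answer: ( ( x - x ) + x ) >= 18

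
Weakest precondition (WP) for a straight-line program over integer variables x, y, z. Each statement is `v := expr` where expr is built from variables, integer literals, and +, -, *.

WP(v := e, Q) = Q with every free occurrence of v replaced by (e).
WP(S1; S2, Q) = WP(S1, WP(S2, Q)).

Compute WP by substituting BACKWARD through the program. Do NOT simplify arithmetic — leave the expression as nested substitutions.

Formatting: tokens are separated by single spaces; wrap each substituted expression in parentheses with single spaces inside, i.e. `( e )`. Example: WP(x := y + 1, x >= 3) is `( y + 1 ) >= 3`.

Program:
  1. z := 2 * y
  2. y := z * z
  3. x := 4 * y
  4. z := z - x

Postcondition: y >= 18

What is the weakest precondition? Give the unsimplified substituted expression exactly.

post: y >= 18
stmt 4: z := z - x  -- replace 0 occurrence(s) of z with (z - x)
  => y >= 18
stmt 3: x := 4 * y  -- replace 0 occurrence(s) of x with (4 * y)
  => y >= 18
stmt 2: y := z * z  -- replace 1 occurrence(s) of y with (z * z)
  => ( z * z ) >= 18
stmt 1: z := 2 * y  -- replace 2 occurrence(s) of z with (2 * y)
  => ( ( 2 * y ) * ( 2 * y ) ) >= 18

Answer: ( ( 2 * y ) * ( 2 * y ) ) >= 18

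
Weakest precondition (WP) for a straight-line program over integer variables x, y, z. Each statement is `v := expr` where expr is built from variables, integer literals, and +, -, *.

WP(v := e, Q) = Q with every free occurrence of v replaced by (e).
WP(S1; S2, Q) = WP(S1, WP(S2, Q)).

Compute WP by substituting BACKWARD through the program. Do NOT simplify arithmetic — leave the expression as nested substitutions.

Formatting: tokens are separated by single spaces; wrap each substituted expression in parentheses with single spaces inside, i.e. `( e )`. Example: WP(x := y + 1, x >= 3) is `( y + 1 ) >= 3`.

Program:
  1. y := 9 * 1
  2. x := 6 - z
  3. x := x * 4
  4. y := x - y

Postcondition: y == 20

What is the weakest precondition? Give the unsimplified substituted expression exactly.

post: y == 20
stmt 4: y := x - y  -- replace 1 occurrence(s) of y with (x - y)
  => ( x - y ) == 20
stmt 3: x := x * 4  -- replace 1 occurrence(s) of x with (x * 4)
  => ( ( x * 4 ) - y ) == 20
stmt 2: x := 6 - z  -- replace 1 occurrence(s) of x with (6 - z)
  => ( ( ( 6 - z ) * 4 ) - y ) == 20
stmt 1: y := 9 * 1  -- replace 1 occurrence(s) of y with (9 * 1)
  => ( ( ( 6 - z ) * 4 ) - ( 9 * 1 ) ) == 20

Answer: ( ( ( 6 - z ) * 4 ) - ( 9 * 1 ) ) == 20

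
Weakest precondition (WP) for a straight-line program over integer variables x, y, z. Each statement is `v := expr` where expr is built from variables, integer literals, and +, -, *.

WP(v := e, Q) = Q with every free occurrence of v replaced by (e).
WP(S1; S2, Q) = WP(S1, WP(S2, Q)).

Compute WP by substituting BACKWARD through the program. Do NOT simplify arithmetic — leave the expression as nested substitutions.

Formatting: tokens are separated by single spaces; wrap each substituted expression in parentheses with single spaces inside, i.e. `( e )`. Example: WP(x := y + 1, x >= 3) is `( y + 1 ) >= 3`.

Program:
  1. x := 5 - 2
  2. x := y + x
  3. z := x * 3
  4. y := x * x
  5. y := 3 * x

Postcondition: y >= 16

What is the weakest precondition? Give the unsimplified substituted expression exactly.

Answer: ( 3 * ( y + ( 5 - 2 ) ) ) >= 16

Derivation:
post: y >= 16
stmt 5: y := 3 * x  -- replace 1 occurrence(s) of y with (3 * x)
  => ( 3 * x ) >= 16
stmt 4: y := x * x  -- replace 0 occurrence(s) of y with (x * x)
  => ( 3 * x ) >= 16
stmt 3: z := x * 3  -- replace 0 occurrence(s) of z with (x * 3)
  => ( 3 * x ) >= 16
stmt 2: x := y + x  -- replace 1 occurrence(s) of x with (y + x)
  => ( 3 * ( y + x ) ) >= 16
stmt 1: x := 5 - 2  -- replace 1 occurrence(s) of x with (5 - 2)
  => ( 3 * ( y + ( 5 - 2 ) ) ) >= 16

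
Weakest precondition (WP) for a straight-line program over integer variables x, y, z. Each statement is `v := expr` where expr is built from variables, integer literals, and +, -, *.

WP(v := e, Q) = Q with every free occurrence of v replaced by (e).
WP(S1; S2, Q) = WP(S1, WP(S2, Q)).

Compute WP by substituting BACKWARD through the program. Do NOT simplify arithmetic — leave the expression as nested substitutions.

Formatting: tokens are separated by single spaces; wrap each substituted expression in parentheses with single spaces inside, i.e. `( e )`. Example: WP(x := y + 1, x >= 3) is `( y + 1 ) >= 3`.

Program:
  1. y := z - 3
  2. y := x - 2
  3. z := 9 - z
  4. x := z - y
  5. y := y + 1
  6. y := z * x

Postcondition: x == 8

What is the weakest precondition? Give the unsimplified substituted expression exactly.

post: x == 8
stmt 6: y := z * x  -- replace 0 occurrence(s) of y with (z * x)
  => x == 8
stmt 5: y := y + 1  -- replace 0 occurrence(s) of y with (y + 1)
  => x == 8
stmt 4: x := z - y  -- replace 1 occurrence(s) of x with (z - y)
  => ( z - y ) == 8
stmt 3: z := 9 - z  -- replace 1 occurrence(s) of z with (9 - z)
  => ( ( 9 - z ) - y ) == 8
stmt 2: y := x - 2  -- replace 1 occurrence(s) of y with (x - 2)
  => ( ( 9 - z ) - ( x - 2 ) ) == 8
stmt 1: y := z - 3  -- replace 0 occurrence(s) of y with (z - 3)
  => ( ( 9 - z ) - ( x - 2 ) ) == 8

Answer: ( ( 9 - z ) - ( x - 2 ) ) == 8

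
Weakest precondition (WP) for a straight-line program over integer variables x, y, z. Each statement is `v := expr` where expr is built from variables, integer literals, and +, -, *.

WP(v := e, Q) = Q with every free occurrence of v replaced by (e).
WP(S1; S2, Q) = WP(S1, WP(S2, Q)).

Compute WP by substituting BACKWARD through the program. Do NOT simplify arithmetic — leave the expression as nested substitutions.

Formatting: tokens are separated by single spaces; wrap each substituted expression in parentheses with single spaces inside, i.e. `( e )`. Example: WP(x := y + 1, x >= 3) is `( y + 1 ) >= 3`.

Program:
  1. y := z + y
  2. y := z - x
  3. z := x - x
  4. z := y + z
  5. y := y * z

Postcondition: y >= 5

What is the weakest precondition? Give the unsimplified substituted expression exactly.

post: y >= 5
stmt 5: y := y * z  -- replace 1 occurrence(s) of y with (y * z)
  => ( y * z ) >= 5
stmt 4: z := y + z  -- replace 1 occurrence(s) of z with (y + z)
  => ( y * ( y + z ) ) >= 5
stmt 3: z := x - x  -- replace 1 occurrence(s) of z with (x - x)
  => ( y * ( y + ( x - x ) ) ) >= 5
stmt 2: y := z - x  -- replace 2 occurrence(s) of y with (z - x)
  => ( ( z - x ) * ( ( z - x ) + ( x - x ) ) ) >= 5
stmt 1: y := z + y  -- replace 0 occurrence(s) of y with (z + y)
  => ( ( z - x ) * ( ( z - x ) + ( x - x ) ) ) >= 5

Answer: ( ( z - x ) * ( ( z - x ) + ( x - x ) ) ) >= 5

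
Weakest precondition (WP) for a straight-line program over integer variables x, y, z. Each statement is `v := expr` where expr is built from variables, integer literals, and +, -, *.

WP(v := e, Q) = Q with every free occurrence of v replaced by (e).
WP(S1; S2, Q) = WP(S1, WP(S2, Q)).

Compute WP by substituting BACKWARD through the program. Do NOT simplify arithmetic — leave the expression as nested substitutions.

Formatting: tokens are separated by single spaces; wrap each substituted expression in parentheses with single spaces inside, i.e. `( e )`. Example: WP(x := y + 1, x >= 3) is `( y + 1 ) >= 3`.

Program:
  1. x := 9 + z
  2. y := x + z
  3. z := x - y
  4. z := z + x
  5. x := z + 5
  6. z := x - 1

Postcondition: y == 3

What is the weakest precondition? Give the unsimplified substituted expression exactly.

post: y == 3
stmt 6: z := x - 1  -- replace 0 occurrence(s) of z with (x - 1)
  => y == 3
stmt 5: x := z + 5  -- replace 0 occurrence(s) of x with (z + 5)
  => y == 3
stmt 4: z := z + x  -- replace 0 occurrence(s) of z with (z + x)
  => y == 3
stmt 3: z := x - y  -- replace 0 occurrence(s) of z with (x - y)
  => y == 3
stmt 2: y := x + z  -- replace 1 occurrence(s) of y with (x + z)
  => ( x + z ) == 3
stmt 1: x := 9 + z  -- replace 1 occurrence(s) of x with (9 + z)
  => ( ( 9 + z ) + z ) == 3

Answer: ( ( 9 + z ) + z ) == 3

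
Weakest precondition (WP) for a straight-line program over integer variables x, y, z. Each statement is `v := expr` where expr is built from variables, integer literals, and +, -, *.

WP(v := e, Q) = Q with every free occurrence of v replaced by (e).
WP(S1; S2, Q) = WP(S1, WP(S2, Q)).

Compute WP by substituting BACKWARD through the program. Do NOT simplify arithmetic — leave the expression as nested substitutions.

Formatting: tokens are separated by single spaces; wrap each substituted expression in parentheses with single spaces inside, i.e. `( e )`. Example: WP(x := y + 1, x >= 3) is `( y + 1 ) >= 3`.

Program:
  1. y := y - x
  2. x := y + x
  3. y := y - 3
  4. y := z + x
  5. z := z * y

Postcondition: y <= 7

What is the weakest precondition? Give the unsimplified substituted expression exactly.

Answer: ( z + ( ( y - x ) + x ) ) <= 7

Derivation:
post: y <= 7
stmt 5: z := z * y  -- replace 0 occurrence(s) of z with (z * y)
  => y <= 7
stmt 4: y := z + x  -- replace 1 occurrence(s) of y with (z + x)
  => ( z + x ) <= 7
stmt 3: y := y - 3  -- replace 0 occurrence(s) of y with (y - 3)
  => ( z + x ) <= 7
stmt 2: x := y + x  -- replace 1 occurrence(s) of x with (y + x)
  => ( z + ( y + x ) ) <= 7
stmt 1: y := y - x  -- replace 1 occurrence(s) of y with (y - x)
  => ( z + ( ( y - x ) + x ) ) <= 7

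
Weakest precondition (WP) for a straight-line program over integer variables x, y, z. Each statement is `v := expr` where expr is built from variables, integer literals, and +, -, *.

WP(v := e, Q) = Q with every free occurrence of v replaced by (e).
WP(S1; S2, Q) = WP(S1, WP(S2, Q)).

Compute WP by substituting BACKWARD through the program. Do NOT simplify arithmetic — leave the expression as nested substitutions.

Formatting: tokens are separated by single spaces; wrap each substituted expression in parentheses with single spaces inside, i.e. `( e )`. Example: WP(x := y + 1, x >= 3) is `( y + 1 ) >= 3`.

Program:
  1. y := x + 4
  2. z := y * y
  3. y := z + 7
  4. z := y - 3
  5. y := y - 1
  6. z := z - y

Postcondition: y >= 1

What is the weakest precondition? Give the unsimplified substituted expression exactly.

post: y >= 1
stmt 6: z := z - y  -- replace 0 occurrence(s) of z with (z - y)
  => y >= 1
stmt 5: y := y - 1  -- replace 1 occurrence(s) of y with (y - 1)
  => ( y - 1 ) >= 1
stmt 4: z := y - 3  -- replace 0 occurrence(s) of z with (y - 3)
  => ( y - 1 ) >= 1
stmt 3: y := z + 7  -- replace 1 occurrence(s) of y with (z + 7)
  => ( ( z + 7 ) - 1 ) >= 1
stmt 2: z := y * y  -- replace 1 occurrence(s) of z with (y * y)
  => ( ( ( y * y ) + 7 ) - 1 ) >= 1
stmt 1: y := x + 4  -- replace 2 occurrence(s) of y with (x + 4)
  => ( ( ( ( x + 4 ) * ( x + 4 ) ) + 7 ) - 1 ) >= 1

Answer: ( ( ( ( x + 4 ) * ( x + 4 ) ) + 7 ) - 1 ) >= 1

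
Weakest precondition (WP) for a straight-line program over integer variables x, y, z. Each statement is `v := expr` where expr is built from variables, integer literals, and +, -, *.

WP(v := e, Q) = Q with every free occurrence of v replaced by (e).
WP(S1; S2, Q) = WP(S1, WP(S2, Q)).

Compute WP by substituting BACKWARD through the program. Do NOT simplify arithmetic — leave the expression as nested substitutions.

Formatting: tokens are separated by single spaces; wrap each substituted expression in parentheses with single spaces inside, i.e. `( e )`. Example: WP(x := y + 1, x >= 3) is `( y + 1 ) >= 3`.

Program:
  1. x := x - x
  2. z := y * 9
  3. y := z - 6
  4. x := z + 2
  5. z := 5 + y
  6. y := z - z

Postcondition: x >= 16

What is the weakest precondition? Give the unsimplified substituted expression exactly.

post: x >= 16
stmt 6: y := z - z  -- replace 0 occurrence(s) of y with (z - z)
  => x >= 16
stmt 5: z := 5 + y  -- replace 0 occurrence(s) of z with (5 + y)
  => x >= 16
stmt 4: x := z + 2  -- replace 1 occurrence(s) of x with (z + 2)
  => ( z + 2 ) >= 16
stmt 3: y := z - 6  -- replace 0 occurrence(s) of y with (z - 6)
  => ( z + 2 ) >= 16
stmt 2: z := y * 9  -- replace 1 occurrence(s) of z with (y * 9)
  => ( ( y * 9 ) + 2 ) >= 16
stmt 1: x := x - x  -- replace 0 occurrence(s) of x with (x - x)
  => ( ( y * 9 ) + 2 ) >= 16

Answer: ( ( y * 9 ) + 2 ) >= 16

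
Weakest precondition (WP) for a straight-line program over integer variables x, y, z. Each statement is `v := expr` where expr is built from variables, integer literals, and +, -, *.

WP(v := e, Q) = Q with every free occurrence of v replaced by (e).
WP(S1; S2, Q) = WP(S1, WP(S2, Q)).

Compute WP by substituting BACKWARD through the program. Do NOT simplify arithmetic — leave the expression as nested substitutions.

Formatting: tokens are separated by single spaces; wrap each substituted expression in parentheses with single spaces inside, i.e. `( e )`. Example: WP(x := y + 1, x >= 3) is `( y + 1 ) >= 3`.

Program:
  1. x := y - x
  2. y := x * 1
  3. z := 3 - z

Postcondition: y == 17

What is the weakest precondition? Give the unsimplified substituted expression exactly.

post: y == 17
stmt 3: z := 3 - z  -- replace 0 occurrence(s) of z with (3 - z)
  => y == 17
stmt 2: y := x * 1  -- replace 1 occurrence(s) of y with (x * 1)
  => ( x * 1 ) == 17
stmt 1: x := y - x  -- replace 1 occurrence(s) of x with (y - x)
  => ( ( y - x ) * 1 ) == 17

Answer: ( ( y - x ) * 1 ) == 17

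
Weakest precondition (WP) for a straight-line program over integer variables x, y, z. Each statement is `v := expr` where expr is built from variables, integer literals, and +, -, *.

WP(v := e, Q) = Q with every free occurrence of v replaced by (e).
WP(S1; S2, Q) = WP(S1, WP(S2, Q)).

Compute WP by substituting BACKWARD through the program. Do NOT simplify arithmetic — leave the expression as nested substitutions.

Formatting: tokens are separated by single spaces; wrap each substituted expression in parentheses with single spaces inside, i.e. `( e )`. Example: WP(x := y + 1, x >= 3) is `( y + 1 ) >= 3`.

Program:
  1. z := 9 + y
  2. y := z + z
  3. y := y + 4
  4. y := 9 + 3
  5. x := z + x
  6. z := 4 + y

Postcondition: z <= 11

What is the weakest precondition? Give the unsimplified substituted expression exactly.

Answer: ( 4 + ( 9 + 3 ) ) <= 11

Derivation:
post: z <= 11
stmt 6: z := 4 + y  -- replace 1 occurrence(s) of z with (4 + y)
  => ( 4 + y ) <= 11
stmt 5: x := z + x  -- replace 0 occurrence(s) of x with (z + x)
  => ( 4 + y ) <= 11
stmt 4: y := 9 + 3  -- replace 1 occurrence(s) of y with (9 + 3)
  => ( 4 + ( 9 + 3 ) ) <= 11
stmt 3: y := y + 4  -- replace 0 occurrence(s) of y with (y + 4)
  => ( 4 + ( 9 + 3 ) ) <= 11
stmt 2: y := z + z  -- replace 0 occurrence(s) of y with (z + z)
  => ( 4 + ( 9 + 3 ) ) <= 11
stmt 1: z := 9 + y  -- replace 0 occurrence(s) of z with (9 + y)
  => ( 4 + ( 9 + 3 ) ) <= 11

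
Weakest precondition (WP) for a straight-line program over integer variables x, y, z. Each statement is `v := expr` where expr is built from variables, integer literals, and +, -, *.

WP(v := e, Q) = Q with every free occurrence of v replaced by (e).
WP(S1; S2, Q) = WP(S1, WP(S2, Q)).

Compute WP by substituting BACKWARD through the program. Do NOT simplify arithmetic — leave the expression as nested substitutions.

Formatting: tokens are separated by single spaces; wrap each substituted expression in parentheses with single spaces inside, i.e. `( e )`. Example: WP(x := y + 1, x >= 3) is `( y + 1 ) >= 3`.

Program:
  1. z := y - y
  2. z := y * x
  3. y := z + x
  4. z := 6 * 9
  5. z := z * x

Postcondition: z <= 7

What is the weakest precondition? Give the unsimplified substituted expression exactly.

Answer: ( ( 6 * 9 ) * x ) <= 7

Derivation:
post: z <= 7
stmt 5: z := z * x  -- replace 1 occurrence(s) of z with (z * x)
  => ( z * x ) <= 7
stmt 4: z := 6 * 9  -- replace 1 occurrence(s) of z with (6 * 9)
  => ( ( 6 * 9 ) * x ) <= 7
stmt 3: y := z + x  -- replace 0 occurrence(s) of y with (z + x)
  => ( ( 6 * 9 ) * x ) <= 7
stmt 2: z := y * x  -- replace 0 occurrence(s) of z with (y * x)
  => ( ( 6 * 9 ) * x ) <= 7
stmt 1: z := y - y  -- replace 0 occurrence(s) of z with (y - y)
  => ( ( 6 * 9 ) * x ) <= 7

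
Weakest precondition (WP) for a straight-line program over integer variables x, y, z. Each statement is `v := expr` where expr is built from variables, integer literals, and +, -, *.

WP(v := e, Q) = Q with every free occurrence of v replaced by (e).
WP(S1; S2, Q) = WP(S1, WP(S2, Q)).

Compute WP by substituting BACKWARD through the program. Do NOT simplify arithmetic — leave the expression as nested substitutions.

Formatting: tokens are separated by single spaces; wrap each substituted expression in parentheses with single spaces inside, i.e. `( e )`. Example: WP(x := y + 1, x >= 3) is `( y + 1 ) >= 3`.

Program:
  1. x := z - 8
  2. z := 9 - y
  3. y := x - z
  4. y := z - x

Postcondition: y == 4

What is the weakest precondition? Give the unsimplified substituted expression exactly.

post: y == 4
stmt 4: y := z - x  -- replace 1 occurrence(s) of y with (z - x)
  => ( z - x ) == 4
stmt 3: y := x - z  -- replace 0 occurrence(s) of y with (x - z)
  => ( z - x ) == 4
stmt 2: z := 9 - y  -- replace 1 occurrence(s) of z with (9 - y)
  => ( ( 9 - y ) - x ) == 4
stmt 1: x := z - 8  -- replace 1 occurrence(s) of x with (z - 8)
  => ( ( 9 - y ) - ( z - 8 ) ) == 4

Answer: ( ( 9 - y ) - ( z - 8 ) ) == 4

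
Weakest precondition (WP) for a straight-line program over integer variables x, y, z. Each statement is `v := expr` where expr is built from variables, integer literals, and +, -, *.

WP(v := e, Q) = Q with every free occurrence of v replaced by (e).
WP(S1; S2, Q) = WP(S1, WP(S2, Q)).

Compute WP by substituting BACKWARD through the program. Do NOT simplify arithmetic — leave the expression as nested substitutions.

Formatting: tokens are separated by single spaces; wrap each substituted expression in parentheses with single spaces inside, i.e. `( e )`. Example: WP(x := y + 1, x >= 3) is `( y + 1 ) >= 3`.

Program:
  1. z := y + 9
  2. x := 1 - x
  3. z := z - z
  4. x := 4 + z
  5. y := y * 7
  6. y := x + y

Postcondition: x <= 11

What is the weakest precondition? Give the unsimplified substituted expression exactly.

post: x <= 11
stmt 6: y := x + y  -- replace 0 occurrence(s) of y with (x + y)
  => x <= 11
stmt 5: y := y * 7  -- replace 0 occurrence(s) of y with (y * 7)
  => x <= 11
stmt 4: x := 4 + z  -- replace 1 occurrence(s) of x with (4 + z)
  => ( 4 + z ) <= 11
stmt 3: z := z - z  -- replace 1 occurrence(s) of z with (z - z)
  => ( 4 + ( z - z ) ) <= 11
stmt 2: x := 1 - x  -- replace 0 occurrence(s) of x with (1 - x)
  => ( 4 + ( z - z ) ) <= 11
stmt 1: z := y + 9  -- replace 2 occurrence(s) of z with (y + 9)
  => ( 4 + ( ( y + 9 ) - ( y + 9 ) ) ) <= 11

Answer: ( 4 + ( ( y + 9 ) - ( y + 9 ) ) ) <= 11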